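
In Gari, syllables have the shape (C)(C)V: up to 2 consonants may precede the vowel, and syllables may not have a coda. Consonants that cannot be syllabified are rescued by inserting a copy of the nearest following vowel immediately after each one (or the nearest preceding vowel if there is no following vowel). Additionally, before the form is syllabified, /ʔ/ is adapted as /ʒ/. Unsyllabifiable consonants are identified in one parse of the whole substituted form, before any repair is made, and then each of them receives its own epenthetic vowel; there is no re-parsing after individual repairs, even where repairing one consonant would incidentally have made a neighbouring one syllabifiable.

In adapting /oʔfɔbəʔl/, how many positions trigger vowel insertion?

After substitution the input is /oʒfɔbəʒl/.
The unsyllabifiable consonants are /ʒ/, /l/; each receives one epenthetic vowel.

2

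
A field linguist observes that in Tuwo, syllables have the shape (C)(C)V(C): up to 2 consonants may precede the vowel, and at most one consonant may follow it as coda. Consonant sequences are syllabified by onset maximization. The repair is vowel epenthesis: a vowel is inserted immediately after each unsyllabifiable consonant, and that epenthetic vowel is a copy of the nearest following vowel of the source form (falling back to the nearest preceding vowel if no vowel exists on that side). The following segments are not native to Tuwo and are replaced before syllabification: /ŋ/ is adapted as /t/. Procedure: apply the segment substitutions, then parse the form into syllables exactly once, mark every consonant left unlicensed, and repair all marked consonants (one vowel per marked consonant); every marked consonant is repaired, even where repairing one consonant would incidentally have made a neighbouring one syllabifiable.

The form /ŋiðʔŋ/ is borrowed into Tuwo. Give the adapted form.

Substitution: /ŋ/ → /t/, giving /tiðʔt/.
Syllabifying with onset maximization leaves /ʔ/, /t/ stranded (at most one coda consonant is licensed; onsets may contain at most 2 consonants).
Inserting the epenthetic vowel yields /ʔ/ → /ʔi/, /t/ → /ti/.

tiðʔiti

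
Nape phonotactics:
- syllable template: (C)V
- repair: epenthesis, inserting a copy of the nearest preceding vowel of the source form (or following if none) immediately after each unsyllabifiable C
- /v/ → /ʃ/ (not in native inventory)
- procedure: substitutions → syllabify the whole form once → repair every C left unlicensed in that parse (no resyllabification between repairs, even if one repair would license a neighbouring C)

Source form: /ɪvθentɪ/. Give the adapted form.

ɪʃɪθenetɪ

Substitution: /v/ → /ʃ/, giving /ɪʃθentɪ/.
Under (C)V, the unsyllabifiable consonants are /ʃ/, /n/ (no codas are permitted; onsets are limited to one consonant).
Epenthesis after each stranded consonant: /ʃ/ → /ʃɪ/, /n/ → /ne/.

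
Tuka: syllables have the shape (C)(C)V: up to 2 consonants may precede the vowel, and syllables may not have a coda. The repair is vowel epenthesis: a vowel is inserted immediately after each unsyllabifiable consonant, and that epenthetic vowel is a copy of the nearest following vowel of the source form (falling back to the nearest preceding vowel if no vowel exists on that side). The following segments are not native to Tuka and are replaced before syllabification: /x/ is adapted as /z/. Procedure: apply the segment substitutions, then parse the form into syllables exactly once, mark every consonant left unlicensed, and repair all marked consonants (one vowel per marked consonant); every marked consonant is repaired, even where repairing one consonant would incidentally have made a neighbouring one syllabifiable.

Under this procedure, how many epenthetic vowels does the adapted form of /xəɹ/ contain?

After substitution the input is /zəɹ/.
The unsyllabifiable consonants are /ɹ/; each receives one epenthetic vowel.

1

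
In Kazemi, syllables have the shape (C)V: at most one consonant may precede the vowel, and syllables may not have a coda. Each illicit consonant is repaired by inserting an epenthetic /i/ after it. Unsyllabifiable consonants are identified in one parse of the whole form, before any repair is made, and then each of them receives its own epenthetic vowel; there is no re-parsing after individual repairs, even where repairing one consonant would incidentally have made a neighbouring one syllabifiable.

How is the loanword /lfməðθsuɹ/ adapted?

lifiməðiθisuɹi

The consonants /l/, /f/, /ð/, /θ/, /ɹ/ cannot be parsed into a legal (C)V syllable (no codas are permitted; onsets are limited to one consonant).
Inserting the epenthetic vowel yields /l/ → /li/, /f/ → /fi/, /ð/ → /ði/, /θ/ → /θi/, /ɹ/ → /ɹi/.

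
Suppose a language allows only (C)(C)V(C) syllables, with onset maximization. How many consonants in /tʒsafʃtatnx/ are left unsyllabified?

Under (C)(C)V(C), the unsyllabifiable consonants are /t/, /n/, /x/ (at most one coda consonant is licensed; onsets may contain at most 2 consonants).

3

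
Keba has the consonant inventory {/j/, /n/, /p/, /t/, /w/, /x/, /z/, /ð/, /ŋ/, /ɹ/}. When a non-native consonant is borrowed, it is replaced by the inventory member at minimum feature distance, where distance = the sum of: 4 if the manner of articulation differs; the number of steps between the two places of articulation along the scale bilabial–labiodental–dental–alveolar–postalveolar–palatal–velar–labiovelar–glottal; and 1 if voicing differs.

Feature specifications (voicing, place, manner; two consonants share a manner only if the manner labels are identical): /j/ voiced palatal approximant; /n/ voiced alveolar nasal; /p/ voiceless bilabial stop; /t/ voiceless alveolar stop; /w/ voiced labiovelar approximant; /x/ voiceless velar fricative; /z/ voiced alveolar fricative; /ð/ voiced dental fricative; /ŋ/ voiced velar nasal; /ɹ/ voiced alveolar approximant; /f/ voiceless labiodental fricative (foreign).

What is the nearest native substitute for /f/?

/ð/ is closest: same manner (fricative), place distance 1 (labiodental→dental), voicing differs (+1); total 2. Next closest is /z/ at distance 3.

ð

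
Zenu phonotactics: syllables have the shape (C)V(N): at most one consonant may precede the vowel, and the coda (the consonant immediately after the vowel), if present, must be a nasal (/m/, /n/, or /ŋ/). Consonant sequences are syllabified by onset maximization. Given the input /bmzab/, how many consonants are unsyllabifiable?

3

The consonants /b/, /m/, /b/ cannot be parsed into a legal (C)V(N) syllable (only a nasal (/m/, /n/, or /ŋ/) is licensed in coda position; onsets are limited to one consonant).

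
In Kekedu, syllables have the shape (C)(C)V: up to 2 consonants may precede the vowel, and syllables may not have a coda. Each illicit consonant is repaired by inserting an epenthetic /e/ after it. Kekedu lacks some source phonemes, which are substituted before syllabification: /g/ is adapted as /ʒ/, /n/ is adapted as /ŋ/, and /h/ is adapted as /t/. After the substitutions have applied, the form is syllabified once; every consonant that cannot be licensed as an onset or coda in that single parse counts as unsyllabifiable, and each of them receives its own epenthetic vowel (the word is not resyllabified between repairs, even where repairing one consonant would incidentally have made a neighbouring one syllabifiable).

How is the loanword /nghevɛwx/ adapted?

ŋeʒtevɛwexe

Substitution: /n/ → /ŋ/, /g/ → /ʒ/, /h/ → /t/, giving /ŋʒtevɛwx/.
Syllabifying with onset maximization leaves /ŋ/, /w/, /x/ stranded (no codas are permitted; onsets may contain at most 2 consonants).
Inserting the epenthetic vowel yields /ŋ/ → /ŋe/, /w/ → /we/, /x/ → /xe/.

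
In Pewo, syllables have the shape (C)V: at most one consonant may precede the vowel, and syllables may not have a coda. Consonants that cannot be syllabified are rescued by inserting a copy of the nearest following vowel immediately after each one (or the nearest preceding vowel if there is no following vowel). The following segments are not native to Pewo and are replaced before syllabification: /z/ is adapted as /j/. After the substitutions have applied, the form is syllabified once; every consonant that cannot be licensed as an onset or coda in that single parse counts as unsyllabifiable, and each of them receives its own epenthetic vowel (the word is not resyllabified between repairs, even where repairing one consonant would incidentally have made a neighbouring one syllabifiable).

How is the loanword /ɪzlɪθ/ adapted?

Substitution: /z/ → /j/, giving /ɪjlɪθ/.
The consonants /j/, /θ/ cannot be parsed into a legal (C)V syllable (no codas are permitted; onsets are limited to one consonant).
Epenthesis after each stranded consonant: /j/ → /jɪ/, /θ/ → /θɪ/.

ɪjɪlɪθɪ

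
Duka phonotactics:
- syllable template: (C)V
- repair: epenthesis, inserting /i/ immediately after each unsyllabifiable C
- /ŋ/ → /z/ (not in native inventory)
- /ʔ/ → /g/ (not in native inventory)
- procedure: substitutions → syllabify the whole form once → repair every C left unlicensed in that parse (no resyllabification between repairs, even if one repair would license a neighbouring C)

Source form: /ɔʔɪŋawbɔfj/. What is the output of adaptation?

Substitution: /ʔ/ → /g/, /ŋ/ → /z/, giving /ɔgɪzawbɔfj/.
Syllabifying with onset maximization leaves /w/, /f/, /j/ stranded (no codas are permitted; onsets are limited to one consonant).
Each unlicensed consonant becomes the onset of a new syllable: /w/ → /wi/, /f/ → /fi/, /j/ → /ji/.

ɔgɪzawibɔfiji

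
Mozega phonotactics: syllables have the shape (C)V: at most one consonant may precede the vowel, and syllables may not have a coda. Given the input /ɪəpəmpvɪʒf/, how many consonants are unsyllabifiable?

4

Syllabifying with onset maximization leaves /m/, /p/, /ʒ/, /f/ stranded (no codas are permitted; onsets are limited to one consonant).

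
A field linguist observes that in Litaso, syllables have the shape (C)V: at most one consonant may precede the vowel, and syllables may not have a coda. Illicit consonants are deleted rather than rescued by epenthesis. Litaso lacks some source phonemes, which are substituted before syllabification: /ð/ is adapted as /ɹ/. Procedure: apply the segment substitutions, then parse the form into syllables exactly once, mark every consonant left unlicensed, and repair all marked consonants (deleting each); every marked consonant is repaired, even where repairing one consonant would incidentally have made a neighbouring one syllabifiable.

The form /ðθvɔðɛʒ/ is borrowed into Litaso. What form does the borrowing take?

Substitution: /ð/ → /ɹ/, giving /ɹθvɔɹɛʒ/.
Syllabifying with onset maximization leaves /ɹ/, /θ/, /ʒ/ stranded (no codas are permitted; onsets are limited to one consonant).
Each unlicensed consonant is deleted: /ɹ/, /θ/, /ʒ/.

vɔɹɛ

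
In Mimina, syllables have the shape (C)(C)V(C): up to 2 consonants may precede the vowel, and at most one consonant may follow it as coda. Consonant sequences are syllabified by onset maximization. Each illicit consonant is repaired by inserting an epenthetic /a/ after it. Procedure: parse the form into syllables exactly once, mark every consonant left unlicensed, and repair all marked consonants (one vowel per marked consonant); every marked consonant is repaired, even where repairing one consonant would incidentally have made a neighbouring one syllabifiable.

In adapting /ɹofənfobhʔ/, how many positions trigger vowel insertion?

2

The unsyllabifiable consonants are /h/, /ʔ/; each receives one epenthetic vowel.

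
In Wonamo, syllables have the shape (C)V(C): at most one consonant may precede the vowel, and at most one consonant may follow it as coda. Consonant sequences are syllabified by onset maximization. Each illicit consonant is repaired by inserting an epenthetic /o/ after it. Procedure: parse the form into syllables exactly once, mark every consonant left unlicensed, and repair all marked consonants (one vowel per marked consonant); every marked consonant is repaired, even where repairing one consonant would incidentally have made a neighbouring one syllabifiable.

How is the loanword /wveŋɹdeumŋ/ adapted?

woveŋɹodeumŋo

The consonants /w/, /ɹ/, /ŋ/ cannot be parsed into a legal (C)V(C) syllable (at most one coda consonant is licensed; onsets are limited to one consonant).
Epenthesis after each stranded consonant: /w/ → /wo/, /ɹ/ → /ɹo/, /ŋ/ → /ŋo/.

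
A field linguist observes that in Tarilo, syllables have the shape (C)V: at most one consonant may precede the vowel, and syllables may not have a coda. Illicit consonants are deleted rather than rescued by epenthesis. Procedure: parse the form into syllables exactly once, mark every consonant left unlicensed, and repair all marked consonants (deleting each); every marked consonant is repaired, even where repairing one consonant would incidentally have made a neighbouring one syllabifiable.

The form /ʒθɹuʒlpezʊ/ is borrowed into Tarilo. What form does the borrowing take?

Syllabifying with onset maximization leaves /ʒ/, /θ/, /ʒ/, /l/ stranded (no codas are permitted; onsets are limited to one consonant).
Deletion applies to /ʒ/, /θ/, /ʒ/, /l/.

ɹupezʊ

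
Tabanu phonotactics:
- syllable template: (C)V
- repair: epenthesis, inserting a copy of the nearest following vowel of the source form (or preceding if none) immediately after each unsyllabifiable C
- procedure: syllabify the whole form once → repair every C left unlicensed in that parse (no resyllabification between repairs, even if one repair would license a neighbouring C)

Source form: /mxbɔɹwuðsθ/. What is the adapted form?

mɔxɔbɔɹuwuðusuθu

Under (C)V, the unsyllabifiable consonants are /m/, /x/, /ɹ/, /ð/, /s/, /θ/ (no codas are permitted; onsets are limited to one consonant).
Inserting the epenthetic vowel yields /m/ → /mɔ/, /x/ → /xɔ/, /ɹ/ → /ɹu/, /ð/ → /ðu/, /s/ → /su/, /θ/ → /θu/.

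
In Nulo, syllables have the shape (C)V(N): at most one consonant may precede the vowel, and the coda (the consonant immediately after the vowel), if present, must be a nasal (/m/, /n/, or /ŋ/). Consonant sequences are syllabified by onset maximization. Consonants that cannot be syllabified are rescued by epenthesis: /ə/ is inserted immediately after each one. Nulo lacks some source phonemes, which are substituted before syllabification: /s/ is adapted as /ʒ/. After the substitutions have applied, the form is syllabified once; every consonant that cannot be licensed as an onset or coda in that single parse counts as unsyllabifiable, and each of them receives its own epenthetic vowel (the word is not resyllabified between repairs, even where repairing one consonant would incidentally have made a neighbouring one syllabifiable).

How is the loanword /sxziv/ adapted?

Substitution: /s/ → /ʒ/, giving /ʒxziv/.
The consonants /ʒ/, /x/, /v/ cannot be parsed into a legal (C)V(N) syllable (only a nasal (/m/, /n/, or /ŋ/) is licensed in coda position; onsets are limited to one consonant).
Inserting the epenthetic vowel yields /ʒ/ → /ʒə/, /x/ → /xə/, /v/ → /və/.

ʒəxəzivə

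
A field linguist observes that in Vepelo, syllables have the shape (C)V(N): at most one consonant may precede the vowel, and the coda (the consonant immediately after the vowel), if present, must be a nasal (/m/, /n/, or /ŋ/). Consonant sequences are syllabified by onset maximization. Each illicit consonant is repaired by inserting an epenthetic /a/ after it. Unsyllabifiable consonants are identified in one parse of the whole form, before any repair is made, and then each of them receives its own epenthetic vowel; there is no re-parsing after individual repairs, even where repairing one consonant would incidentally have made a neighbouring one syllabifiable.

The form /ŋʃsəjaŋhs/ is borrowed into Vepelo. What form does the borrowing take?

ŋaʃasəjaŋhasa

The consonants /ŋ/, /ʃ/, /h/, /s/ cannot be parsed into a legal (C)V(N) syllable (only a nasal (/m/, /n/, or /ŋ/) is licensed in coda position; onsets are limited to one consonant).
Epenthesis after each stranded consonant: /ŋ/ → /ŋa/, /ʃ/ → /ʃa/, /h/ → /ha/, /s/ → /sa/.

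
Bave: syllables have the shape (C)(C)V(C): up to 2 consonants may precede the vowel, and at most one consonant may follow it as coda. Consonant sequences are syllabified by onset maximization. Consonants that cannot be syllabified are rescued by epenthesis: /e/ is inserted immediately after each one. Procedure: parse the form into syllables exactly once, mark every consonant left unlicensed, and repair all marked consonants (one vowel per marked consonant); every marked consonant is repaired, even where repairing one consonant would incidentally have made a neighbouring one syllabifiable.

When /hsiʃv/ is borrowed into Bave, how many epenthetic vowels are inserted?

The unsyllabifiable consonants are /v/; each receives one epenthetic vowel.

1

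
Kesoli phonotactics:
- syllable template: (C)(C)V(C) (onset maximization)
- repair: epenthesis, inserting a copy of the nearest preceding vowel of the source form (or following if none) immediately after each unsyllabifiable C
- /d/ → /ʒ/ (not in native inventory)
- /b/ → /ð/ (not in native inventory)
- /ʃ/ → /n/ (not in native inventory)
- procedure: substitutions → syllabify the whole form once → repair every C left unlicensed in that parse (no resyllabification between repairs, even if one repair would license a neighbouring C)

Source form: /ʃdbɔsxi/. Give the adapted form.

nɔʒðɔsxi

Substitution: /ʃ/ → /n/, /d/ → /ʒ/, /b/ → /ð/, giving /nʒðɔsxi/.
The consonants /n/ cannot be parsed into a legal (C)(C)V(C) syllable (at most one coda consonant is licensed; onsets may contain at most 2 consonants).
Inserting the epenthetic vowel yields /n/ → /nɔ/.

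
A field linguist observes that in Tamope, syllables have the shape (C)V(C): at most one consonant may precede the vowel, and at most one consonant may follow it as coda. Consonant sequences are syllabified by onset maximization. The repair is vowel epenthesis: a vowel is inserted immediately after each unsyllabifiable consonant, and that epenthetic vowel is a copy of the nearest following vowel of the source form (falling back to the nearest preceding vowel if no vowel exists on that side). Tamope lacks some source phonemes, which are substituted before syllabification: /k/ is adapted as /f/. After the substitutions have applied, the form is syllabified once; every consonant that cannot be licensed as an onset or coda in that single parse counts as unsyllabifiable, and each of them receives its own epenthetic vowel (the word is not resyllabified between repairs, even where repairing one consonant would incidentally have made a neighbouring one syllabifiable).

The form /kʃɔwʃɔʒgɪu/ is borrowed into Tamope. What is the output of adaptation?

fɔʃɔwʃɔʒgɪu

Substitution: /k/ → /f/, giving /fʃɔwʃɔʒgɪu/.
Syllabifying with onset maximization leaves /f/ stranded (at most one coda consonant is licensed; onsets are limited to one consonant).
Each unlicensed consonant becomes the onset of a new syllable: /f/ → /fɔ/.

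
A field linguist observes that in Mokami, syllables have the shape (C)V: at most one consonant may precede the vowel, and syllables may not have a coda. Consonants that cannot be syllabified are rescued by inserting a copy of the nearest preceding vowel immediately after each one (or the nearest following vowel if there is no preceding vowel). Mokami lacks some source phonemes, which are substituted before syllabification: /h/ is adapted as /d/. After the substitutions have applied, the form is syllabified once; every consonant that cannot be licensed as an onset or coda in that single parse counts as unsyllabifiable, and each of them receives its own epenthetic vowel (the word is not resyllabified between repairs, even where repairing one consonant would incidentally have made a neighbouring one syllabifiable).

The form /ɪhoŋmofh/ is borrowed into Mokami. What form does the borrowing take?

Substitution: /h/ → /d/, giving /ɪdoŋmofd/.
Under (C)V, the unsyllabifiable consonants are /ŋ/, /f/, /d/ (no codas are permitted; onsets are limited to one consonant).
Epenthesis after each stranded consonant: /ŋ/ → /ŋo/, /f/ → /fo/, /d/ → /do/.

ɪdoŋomofodo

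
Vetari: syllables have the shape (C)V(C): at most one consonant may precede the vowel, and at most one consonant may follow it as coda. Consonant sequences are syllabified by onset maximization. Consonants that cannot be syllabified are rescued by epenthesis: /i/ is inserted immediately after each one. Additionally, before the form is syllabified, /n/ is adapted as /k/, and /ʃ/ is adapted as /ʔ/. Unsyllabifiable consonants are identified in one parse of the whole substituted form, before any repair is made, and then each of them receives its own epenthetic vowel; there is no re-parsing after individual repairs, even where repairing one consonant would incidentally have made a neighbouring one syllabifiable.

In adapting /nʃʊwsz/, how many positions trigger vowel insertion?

3

After substitution the input is /kʔʊwsz/.
The unsyllabifiable consonants are /k/, /s/, /z/; each receives one epenthetic vowel.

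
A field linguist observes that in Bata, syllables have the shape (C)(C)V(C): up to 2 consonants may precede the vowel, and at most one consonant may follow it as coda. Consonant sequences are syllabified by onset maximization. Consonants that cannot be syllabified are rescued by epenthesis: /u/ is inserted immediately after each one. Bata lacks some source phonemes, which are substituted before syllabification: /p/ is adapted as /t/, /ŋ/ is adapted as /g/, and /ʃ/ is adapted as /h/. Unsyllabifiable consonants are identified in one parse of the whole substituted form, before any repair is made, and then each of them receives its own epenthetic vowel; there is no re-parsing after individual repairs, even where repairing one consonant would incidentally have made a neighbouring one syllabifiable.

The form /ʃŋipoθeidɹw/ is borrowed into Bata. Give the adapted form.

hgitoθeidɹuwu

Substitution: /ʃ/ → /h/, /ŋ/ → /g/, /p/ → /t/, giving /hgitoθeidɹw/.
Syllabifying with onset maximization leaves /ɹ/, /w/ stranded (at most one coda consonant is licensed; onsets may contain at most 2 consonants).
Inserting the epenthetic vowel yields /ɹ/ → /ɹu/, /w/ → /wu/.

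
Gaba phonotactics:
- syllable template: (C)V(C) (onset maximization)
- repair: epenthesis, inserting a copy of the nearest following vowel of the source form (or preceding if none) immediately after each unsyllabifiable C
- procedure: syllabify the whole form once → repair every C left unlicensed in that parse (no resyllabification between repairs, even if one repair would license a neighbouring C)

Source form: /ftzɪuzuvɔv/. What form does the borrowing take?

Syllabifying with onset maximization leaves /f/, /t/ stranded (at most one coda consonant is licensed; onsets are limited to one consonant).
Each unlicensed consonant becomes the onset of a new syllable: /f/ → /fɪ/, /t/ → /tɪ/.

fɪtɪzɪuzuvɔv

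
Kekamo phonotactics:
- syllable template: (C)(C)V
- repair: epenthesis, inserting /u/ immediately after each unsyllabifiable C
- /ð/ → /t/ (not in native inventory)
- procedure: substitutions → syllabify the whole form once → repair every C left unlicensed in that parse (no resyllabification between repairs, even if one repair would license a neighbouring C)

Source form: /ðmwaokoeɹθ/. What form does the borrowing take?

tumwaokoeɹuθu

Substitution: /ð/ → /t/, giving /tmwaokoeɹθ/.
The consonants /t/, /ɹ/, /θ/ cannot be parsed into a legal (C)(C)V syllable (no codas are permitted; onsets may contain at most 2 consonants).
Each unlicensed consonant becomes the onset of a new syllable: /t/ → /tu/, /ɹ/ → /ɹu/, /θ/ → /θu/.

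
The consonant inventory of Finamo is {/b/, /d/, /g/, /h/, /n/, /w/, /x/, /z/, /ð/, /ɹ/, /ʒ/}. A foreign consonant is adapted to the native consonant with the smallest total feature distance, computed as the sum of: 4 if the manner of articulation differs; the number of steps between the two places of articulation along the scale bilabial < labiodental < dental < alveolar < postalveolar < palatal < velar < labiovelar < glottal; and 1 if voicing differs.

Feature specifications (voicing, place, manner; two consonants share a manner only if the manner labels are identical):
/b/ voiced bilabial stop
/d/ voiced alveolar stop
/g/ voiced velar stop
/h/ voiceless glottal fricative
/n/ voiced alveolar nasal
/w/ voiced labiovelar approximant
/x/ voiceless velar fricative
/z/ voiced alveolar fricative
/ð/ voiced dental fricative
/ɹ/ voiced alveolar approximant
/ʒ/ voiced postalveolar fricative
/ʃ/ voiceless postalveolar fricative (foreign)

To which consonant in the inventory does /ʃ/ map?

ʒ

/ʒ/ is closest: same manner (fricative), place distance 0 (postalveolar→postalveolar), voicing differs (+1); total 1. Next closest is /x/ at distance 2.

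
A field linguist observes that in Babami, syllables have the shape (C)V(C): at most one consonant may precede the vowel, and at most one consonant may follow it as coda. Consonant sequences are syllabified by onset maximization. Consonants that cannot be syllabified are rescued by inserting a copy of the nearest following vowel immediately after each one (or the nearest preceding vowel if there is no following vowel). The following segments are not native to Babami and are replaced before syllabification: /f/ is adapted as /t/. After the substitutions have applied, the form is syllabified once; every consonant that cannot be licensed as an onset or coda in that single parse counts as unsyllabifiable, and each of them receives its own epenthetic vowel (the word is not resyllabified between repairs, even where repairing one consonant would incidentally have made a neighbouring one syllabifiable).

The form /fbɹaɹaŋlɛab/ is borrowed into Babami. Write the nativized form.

tabaɹaɹaŋlɛab

Substitution: /f/ → /t/, giving /tbɹaɹaŋlɛab/.
The consonants /t/, /b/ cannot be parsed into a legal (C)V(C) syllable (at most one coda consonant is licensed; onsets are limited to one consonant).
Epenthesis after each stranded consonant: /t/ → /ta/, /b/ → /ba/.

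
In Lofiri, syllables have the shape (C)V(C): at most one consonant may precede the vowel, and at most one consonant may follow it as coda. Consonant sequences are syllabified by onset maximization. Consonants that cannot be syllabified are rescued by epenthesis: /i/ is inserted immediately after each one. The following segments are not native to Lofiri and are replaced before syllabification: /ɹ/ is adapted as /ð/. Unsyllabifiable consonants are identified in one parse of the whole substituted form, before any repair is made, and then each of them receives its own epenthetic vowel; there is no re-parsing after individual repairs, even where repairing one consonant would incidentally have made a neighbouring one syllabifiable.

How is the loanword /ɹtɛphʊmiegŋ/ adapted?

ðitɛphʊmiegŋi

Substitution: /ɹ/ → /ð/, giving /ðtɛphʊmiegŋ/.
The consonants /ð/, /ŋ/ cannot be parsed into a legal (C)V(C) syllable (at most one coda consonant is licensed; onsets are limited to one consonant).
Epenthesis after each stranded consonant: /ð/ → /ði/, /ŋ/ → /ŋi/.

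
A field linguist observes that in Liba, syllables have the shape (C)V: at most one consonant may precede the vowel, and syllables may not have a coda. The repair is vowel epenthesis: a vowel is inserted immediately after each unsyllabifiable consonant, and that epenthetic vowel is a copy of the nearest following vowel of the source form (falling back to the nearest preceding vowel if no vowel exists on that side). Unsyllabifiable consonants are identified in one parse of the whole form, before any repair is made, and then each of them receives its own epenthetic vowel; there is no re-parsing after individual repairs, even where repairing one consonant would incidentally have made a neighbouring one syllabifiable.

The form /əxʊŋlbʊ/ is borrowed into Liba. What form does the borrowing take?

Under (C)V, the unsyllabifiable consonants are /ŋ/, /l/ (no codas are permitted; onsets are limited to one consonant).
Inserting the epenthetic vowel yields /ŋ/ → /ŋʊ/, /l/ → /lʊ/.

əxʊŋʊlʊbʊ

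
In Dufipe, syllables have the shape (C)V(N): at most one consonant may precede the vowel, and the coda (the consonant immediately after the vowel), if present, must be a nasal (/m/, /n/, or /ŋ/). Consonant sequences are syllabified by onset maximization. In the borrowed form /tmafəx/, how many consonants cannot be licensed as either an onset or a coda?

Under (C)V(N), the unsyllabifiable consonants are /t/, /x/ (only a nasal (/m/, /n/, or /ŋ/) is licensed in coda position; onsets are limited to one consonant).

2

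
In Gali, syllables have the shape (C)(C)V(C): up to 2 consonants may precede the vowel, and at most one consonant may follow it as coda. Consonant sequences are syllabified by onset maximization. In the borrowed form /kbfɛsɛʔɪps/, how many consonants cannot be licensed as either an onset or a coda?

2

The consonants /k/, /s/ cannot be parsed into a legal (C)(C)V(C) syllable (at most one coda consonant is licensed; onsets may contain at most 2 consonants).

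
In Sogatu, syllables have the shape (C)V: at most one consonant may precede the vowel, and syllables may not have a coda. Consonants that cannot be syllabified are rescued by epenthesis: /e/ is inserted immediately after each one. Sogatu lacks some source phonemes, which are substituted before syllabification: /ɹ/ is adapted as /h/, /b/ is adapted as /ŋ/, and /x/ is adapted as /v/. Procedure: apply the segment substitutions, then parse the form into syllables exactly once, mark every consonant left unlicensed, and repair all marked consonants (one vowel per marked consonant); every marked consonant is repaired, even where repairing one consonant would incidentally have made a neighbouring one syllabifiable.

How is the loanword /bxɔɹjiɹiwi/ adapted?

Substitution: /b/ → /ŋ/, /x/ → /v/, /ɹ/ → /h/, giving /ŋvɔhjihiwi/.
Under (C)V, the unsyllabifiable consonants are /ŋ/, /h/ (no codas are permitted; onsets are limited to one consonant).
Each unlicensed consonant becomes the onset of a new syllable: /ŋ/ → /ŋe/, /h/ → /he/.

ŋevɔhejihiwi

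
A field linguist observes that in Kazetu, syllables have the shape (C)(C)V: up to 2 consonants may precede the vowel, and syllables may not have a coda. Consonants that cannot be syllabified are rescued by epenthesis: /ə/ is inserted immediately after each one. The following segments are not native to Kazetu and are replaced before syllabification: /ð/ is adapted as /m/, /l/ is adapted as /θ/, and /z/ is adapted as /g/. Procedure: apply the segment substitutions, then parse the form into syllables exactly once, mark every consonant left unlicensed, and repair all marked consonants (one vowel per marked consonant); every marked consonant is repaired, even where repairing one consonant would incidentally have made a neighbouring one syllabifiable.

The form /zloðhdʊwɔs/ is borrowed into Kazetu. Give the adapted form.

Substitution: /z/ → /g/, /l/ → /θ/, /ð/ → /m/, giving /gθomhdʊwɔs/.
Syllabifying with onset maximization leaves /m/, /s/ stranded (no codas are permitted; onsets may contain at most 2 consonants).
Each unlicensed consonant becomes the onset of a new syllable: /m/ → /mə/, /s/ → /sə/.

gθoməhdʊwɔsə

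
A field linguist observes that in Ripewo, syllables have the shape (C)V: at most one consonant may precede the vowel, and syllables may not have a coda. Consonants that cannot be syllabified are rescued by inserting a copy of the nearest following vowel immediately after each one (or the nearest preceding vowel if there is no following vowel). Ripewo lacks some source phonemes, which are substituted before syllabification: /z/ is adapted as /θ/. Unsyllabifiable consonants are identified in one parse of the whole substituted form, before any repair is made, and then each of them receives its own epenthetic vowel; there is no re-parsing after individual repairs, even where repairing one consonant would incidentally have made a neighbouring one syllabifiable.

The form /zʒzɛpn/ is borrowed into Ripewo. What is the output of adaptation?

θɛʒɛθɛpɛnɛ

Substitution: /z/ → /θ/, giving /θʒθɛpn/.
Under (C)V, the unsyllabifiable consonants are /θ/, /ʒ/, /p/, /n/ (no codas are permitted; onsets are limited to one consonant).
Epenthesis after each stranded consonant: /θ/ → /θɛ/, /ʒ/ → /ʒɛ/, /p/ → /pɛ/, /n/ → /nɛ/.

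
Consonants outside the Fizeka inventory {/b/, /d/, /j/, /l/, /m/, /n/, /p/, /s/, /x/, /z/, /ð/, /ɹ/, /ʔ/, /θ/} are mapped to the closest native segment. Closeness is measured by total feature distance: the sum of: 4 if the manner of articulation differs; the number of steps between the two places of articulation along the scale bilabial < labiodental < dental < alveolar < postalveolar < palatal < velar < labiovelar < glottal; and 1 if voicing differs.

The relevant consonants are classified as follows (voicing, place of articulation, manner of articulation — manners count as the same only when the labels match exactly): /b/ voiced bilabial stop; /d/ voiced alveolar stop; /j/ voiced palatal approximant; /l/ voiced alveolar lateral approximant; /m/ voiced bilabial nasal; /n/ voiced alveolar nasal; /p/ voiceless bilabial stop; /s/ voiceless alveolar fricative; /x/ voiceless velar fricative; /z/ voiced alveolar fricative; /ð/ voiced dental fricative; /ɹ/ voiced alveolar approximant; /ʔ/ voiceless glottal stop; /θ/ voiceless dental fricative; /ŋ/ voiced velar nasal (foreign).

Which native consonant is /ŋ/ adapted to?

n

/n/ is closest: same manner (nasal), place distance 3 (velar→alveolar), same voicing; total 3. Next closest is /j/ at distance 5.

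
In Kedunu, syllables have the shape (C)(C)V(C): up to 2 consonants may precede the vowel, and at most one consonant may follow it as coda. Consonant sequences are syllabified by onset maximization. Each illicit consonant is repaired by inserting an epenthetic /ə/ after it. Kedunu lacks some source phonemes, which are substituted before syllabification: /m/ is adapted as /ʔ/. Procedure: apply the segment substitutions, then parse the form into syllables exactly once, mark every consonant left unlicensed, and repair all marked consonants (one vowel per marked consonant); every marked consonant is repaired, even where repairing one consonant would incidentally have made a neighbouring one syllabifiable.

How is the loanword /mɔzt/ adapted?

ʔɔztə

Substitution: /m/ → /ʔ/, giving /ʔɔzt/.
The consonants /t/ cannot be parsed into a legal (C)(C)V(C) syllable (at most one coda consonant is licensed; onsets may contain at most 2 consonants).
Inserting the epenthetic vowel yields /t/ → /tə/.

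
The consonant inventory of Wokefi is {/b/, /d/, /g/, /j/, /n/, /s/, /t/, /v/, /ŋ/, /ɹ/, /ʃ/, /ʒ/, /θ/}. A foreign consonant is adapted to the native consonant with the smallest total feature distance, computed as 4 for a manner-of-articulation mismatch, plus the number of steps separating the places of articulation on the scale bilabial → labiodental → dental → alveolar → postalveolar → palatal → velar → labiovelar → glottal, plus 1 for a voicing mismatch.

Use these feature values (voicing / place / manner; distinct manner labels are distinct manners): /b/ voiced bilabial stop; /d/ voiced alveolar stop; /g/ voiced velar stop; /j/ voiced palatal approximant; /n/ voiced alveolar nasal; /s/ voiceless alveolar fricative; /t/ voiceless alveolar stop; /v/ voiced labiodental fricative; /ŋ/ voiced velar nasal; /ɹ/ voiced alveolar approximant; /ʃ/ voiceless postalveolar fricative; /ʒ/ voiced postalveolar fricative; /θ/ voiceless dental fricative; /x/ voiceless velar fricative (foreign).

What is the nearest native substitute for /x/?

/ʃ/ is closest: same manner (fricative), place distance 2 (velar→postalveolar), same voicing; total 2. Next closest is /s/ at distance 3.

ʃ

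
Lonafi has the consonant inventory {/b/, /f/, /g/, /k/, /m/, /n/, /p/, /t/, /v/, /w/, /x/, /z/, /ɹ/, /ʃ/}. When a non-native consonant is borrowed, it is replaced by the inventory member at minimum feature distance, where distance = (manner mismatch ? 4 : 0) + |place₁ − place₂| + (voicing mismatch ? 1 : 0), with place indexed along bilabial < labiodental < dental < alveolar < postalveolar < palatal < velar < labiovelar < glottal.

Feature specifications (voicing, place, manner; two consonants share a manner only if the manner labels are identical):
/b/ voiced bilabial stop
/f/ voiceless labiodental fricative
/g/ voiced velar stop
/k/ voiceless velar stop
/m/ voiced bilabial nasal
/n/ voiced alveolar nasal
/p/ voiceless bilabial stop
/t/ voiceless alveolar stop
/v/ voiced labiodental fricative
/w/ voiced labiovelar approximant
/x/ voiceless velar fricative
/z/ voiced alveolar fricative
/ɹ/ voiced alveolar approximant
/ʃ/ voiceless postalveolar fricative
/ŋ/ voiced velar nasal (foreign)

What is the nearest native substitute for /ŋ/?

/n/ is closest: same manner (nasal), place distance 3 (velar→alveolar), same voicing; total 3. Next closest is /g/ at distance 4.

n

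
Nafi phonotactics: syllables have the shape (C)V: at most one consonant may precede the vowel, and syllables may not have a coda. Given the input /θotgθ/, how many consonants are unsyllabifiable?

Under (C)V, the unsyllabifiable consonants are /t/, /g/, /θ/ (no codas are permitted; onsets are limited to one consonant).

3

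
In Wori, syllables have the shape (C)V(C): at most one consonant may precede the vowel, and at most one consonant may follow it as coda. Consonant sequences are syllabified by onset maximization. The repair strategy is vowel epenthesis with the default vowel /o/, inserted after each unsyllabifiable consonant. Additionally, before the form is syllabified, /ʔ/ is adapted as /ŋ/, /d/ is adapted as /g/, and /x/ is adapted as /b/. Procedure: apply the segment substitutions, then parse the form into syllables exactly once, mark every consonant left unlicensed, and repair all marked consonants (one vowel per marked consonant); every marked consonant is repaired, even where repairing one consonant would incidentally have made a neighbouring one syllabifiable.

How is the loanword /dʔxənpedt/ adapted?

goŋobənpegto

Substitution: /d/ → /g/, /ʔ/ → /ŋ/, /x/ → /b/, giving /gŋbənpegt/.
The consonants /g/, /ŋ/, /t/ cannot be parsed into a legal (C)V(C) syllable (at most one coda consonant is licensed; onsets are limited to one consonant).
Each unlicensed consonant becomes the onset of a new syllable: /g/ → /go/, /ŋ/ → /ŋo/, /t/ → /to/.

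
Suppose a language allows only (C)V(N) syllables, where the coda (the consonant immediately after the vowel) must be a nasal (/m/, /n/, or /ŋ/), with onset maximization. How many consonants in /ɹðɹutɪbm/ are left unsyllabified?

Syllabifying with onset maximization leaves /ɹ/, /ð/, /b/, /m/ stranded (only a nasal (/m/, /n/, or /ŋ/) is licensed in coda position; onsets are limited to one consonant).

4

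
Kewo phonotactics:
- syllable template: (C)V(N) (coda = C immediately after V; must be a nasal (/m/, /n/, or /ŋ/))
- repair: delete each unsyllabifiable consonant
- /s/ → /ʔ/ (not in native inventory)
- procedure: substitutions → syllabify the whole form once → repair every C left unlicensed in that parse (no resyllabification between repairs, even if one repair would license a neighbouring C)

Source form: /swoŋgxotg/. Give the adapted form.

Substitution: /s/ → /ʔ/, giving /ʔwoŋgxotg/.
Under (C)V(N), the unsyllabifiable consonants are /ʔ/, /g/, /t/, /g/ (only a nasal (/m/, /n/, or /ŋ/) is licensed in coda position; onsets are limited to one consonant).
Each unlicensed consonant is deleted: /ʔ/, /g/, /t/, /g/.

woŋxo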